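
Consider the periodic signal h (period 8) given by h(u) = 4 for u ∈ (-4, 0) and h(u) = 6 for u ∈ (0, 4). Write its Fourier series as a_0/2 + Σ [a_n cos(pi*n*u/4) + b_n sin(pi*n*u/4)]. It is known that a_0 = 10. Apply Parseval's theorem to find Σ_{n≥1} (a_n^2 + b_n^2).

2

Parseval: a_0^2/2 + Σ_{n≥1} (a_n^2+b_n^2) = 1/4 ∫_{-4}^{4} h(u)^2 du = 52.
Subtract a_0^2/2 = 50: Σ (a_n^2+b_n^2) = 2.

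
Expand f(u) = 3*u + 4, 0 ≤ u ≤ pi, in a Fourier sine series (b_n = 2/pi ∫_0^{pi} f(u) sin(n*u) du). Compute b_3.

b_3 = 2/pi ∫_0^{pi} (3*u + 4) sin(3*u) du.
Integrating by parts (boundary term plus one more integral), an antiderivative of (3*u + 4) sin(3*u) is -u*cos(3*u) + sin(3*u)/3 - 4*cos(3*u)/3; evaluating from 0 to pi: ∫_{0}^{pi} (3*u + 4) sin(3*u) du = (4/3 + pi) - (-4/3) = 8/3 + pi.
Hence b_3 = (2/pi)·(8/3 + pi) = 16/(3*pi) + 2.

16/(3*pi) + 2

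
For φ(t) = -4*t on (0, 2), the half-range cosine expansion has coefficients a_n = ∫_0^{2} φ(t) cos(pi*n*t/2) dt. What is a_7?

32/(49*pi**2)

a_7 = ∫_0^{2} (-4*t) cos(7*pi*t/2) dt.
Integrating by parts (boundary term plus one more integral), an antiderivative of (-4*t) cos(7*pi*t/2) is -8*t*sin(7*pi*t/2)/(7*pi) - 16*cos(7*pi*t/2)/(49*pi**2); evaluating from 0 to 2: ∫_{0}^{2} (-4*t) cos(7*pi*t/2) dt = (16/(49*pi**2)) - (-16/(49*pi**2)) = 32/(49*pi**2).
Hence a_7 = 32/(49*pi**2).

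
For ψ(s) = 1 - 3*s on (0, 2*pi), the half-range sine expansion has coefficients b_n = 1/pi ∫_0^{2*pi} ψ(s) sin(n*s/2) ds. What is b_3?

b_3 = 1/pi ∫_0^{2*pi} (1 - 3*s) sin(3*s/2) ds.
Integrating by parts (boundary term plus one more integral), an antiderivative of (1 - 3*s) sin(3*s/2) is 2*s*cos(3*s/2) - 4*sin(3*s/2)/3 - 2*cos(3*s/2)/3; evaluating from 0 to 2*pi: ∫_{0}^{2*pi} (1 - 3*s) sin(3*s/2) ds = (2/3 - 4*pi) - (-2/3) = 4/3 - 4*pi.
Hence b_3 = (1/pi)·(4/3 - 4*pi) = -4 + 4/(3*pi).

-4 + 4/(3*pi)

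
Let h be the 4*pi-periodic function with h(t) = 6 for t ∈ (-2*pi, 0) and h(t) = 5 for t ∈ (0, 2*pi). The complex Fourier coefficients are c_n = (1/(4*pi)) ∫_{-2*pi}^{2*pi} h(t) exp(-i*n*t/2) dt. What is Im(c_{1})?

1/pi

Since h is real-valued, Im(c_{1}) = -(1/(4*pi)) ∫_{-2*pi}^{2*pi} h(t) sin(t/2) dt = -b_{1}/2.
Split the integral at the breakpoints.
Directly, an antiderivative of (6) sin(t/2) is -12*cos(t/2); evaluating from -2*pi to 0: ∫_{-2*pi}^{0} (6) sin(t/2) dt = (-12) - (12) = -24.
Directly, an antiderivative of (5) sin(t/2) is -10*cos(t/2); evaluating from 0 to 2*pi: ∫_{0}^{2*pi} (5) sin(t/2) dt = (10) - (-10) = 20.
So ∫_{-2*pi}^{2*pi} h(t) sin(t/2) dt = -4.
Hence Im(c_{1}) = (-1/(4*pi))·(-4) = 1/pi.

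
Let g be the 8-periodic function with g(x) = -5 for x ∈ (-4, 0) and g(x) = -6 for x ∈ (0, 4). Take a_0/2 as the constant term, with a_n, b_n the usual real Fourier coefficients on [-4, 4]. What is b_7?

-2/(7*pi)

b_7 = 1/4 ∫_{-4}^{4} g(x) sin(7*pi*x/4) dx.
Split the integral at the breakpoints.
Directly, an antiderivative of (-5) sin(7*pi*x/4) is 20*cos(7*pi*x/4)/(7*pi); evaluating from -4 to 0: ∫_{-4}^{0} (-5) sin(7*pi*x/4) dx = (20/(7*pi)) - (-20/(7*pi)) = 40/(7*pi).
Directly, an antiderivative of (-6) sin(7*pi*x/4) is 24*cos(7*pi*x/4)/(7*pi); evaluating from 0 to 4: ∫_{0}^{4} (-6) sin(7*pi*x/4) dx = (-24/(7*pi)) - (24/(7*pi)) = -48/(7*pi).
Summing the pieces and multiplying by (1/4) gives b_7 = -2/(7*pi).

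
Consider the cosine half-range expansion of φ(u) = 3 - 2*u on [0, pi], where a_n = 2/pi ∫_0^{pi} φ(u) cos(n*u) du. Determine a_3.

8/(9*pi)

a_3 = 2/pi ∫_0^{pi} (3 - 2*u) cos(3*u) du.
Integrating by parts (boundary term plus one more integral), an antiderivative of (3 - 2*u) cos(3*u) is -2*u*sin(3*u)/3 + sin(3*u) - 2*cos(3*u)/9; evaluating from 0 to pi: ∫_{0}^{pi} (3 - 2*u) cos(3*u) du = (2/9) - (-2/9) = 4/9.
Hence a_3 = (2/pi)·(4/9) = 8/(9*pi).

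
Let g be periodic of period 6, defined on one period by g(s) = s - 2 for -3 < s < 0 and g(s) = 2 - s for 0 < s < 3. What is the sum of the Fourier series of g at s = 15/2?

s = 15/2 differs from s = 3/2 by 1 full period(s), and the series is 6-periodic.
g is continuous at s = 3/2 with value 1/2, so the series converges to 1/2 there.

1/2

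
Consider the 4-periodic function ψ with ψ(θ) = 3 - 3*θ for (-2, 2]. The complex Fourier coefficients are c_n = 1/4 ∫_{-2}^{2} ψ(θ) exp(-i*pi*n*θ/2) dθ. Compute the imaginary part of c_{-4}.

Since ψ is real-valued, Im(c_{-4}) = -1/4 ∫_{-2}^{2} ψ(θ) sin(-2*pi*θ) dθ = b_{4}/2.
Integrating by parts (boundary term plus one more integral), an antiderivative of (3 - 3*θ) sin(-2*pi*θ) is -3*θ*cos(2*pi*θ)/(2*pi) + 3*sin(2*pi*θ)/(4*pi**2) + 3*cos(2*pi*θ)/(2*pi); evaluating from -2 to 2: ∫_{-2}^{2} (3 - 3*θ) sin(-2*pi*θ) dθ = (-3/(2*pi)) - (9/(2*pi)) = -6/pi.
Hence Im(c_{-4}) = (-1/4)·(-6/pi) = 3/(2*pi).

3/(2*pi)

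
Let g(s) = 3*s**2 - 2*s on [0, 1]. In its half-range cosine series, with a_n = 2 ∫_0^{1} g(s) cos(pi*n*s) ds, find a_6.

a_6 = 2 ∫_0^{1} (3*s**2 - 2*s) cos(6*pi*s) ds.
Integrating by parts twice (tabular method), an antiderivative of (3*s**2 - 2*s) cos(6*pi*s) is s**2*sin(6*pi*s)/(2*pi) - s*sin(6*pi*s)/(3*pi) + s*cos(6*pi*s)/(6*pi**2) - sin(6*pi*s)/(36*pi**3) - cos(6*pi*s)/(18*pi**2); evaluating from 0 to 1: ∫_{0}^{1} (3*s**2 - 2*s) cos(6*pi*s) ds = (1/(9*pi**2)) - (-1/(18*pi**2)) = 1/(6*pi**2).
Hence a_6 = 2·(1/(6*pi**2)) = 1/(3*pi**2).

1/(3*pi**2)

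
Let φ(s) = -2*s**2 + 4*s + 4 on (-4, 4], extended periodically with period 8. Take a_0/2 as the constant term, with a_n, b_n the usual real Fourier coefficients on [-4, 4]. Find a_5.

128/(25*pi**2)

a_5 = 1/4 ∫_{-4}^{4} φ(s) cos(5*pi*s/4) ds.
Integrating by parts twice (tabular method), an antiderivative of (-2*s**2 + 4*s + 4) cos(5*pi*s/4) is -8*s**2*sin(5*pi*s/4)/(5*pi) + 16*s*sin(5*pi*s/4)/(5*pi) - 64*s*cos(5*pi*s/4)/(25*pi**2) + 256*sin(5*pi*s/4)/(125*pi**3) + 16*sin(5*pi*s/4)/(5*pi) + 64*cos(5*pi*s/4)/(25*pi**2); evaluating from -4 to 4: ∫_{-4}^{4} (-2*s**2 + 4*s + 4) cos(5*pi*s/4) ds = (192/(25*pi**2)) - (-64/(5*pi**2)) = 512/(25*pi**2).
Hence a_5 = (1/4)·(512/(25*pi**2)) = 128/(25*pi**2).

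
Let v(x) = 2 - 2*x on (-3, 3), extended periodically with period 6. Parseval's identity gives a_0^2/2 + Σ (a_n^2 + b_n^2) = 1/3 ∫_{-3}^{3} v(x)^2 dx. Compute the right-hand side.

1/3 ∫_{-3}^{3} v(x)^2 dx = 1/3 · (96) = 32.

32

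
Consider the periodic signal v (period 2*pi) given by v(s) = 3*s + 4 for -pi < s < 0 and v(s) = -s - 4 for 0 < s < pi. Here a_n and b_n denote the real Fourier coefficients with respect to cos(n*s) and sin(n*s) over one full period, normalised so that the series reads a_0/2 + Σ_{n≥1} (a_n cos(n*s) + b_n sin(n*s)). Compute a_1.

a_1 = 1/pi ∫_{-pi}^{pi} v(s) cos(s) ds.
Split the integral at the breakpoints.
Integrating by parts (boundary term plus one more integral), an antiderivative of (3*s + 4) cos(s) is 3*s*sin(s) + 4*sin(s) + 3*cos(s); evaluating from -pi to 0: ∫_{-pi}^{0} (3*s + 4) cos(s) ds = (3) - (-3) = 6.
Integrating by parts (boundary term plus one more integral), an antiderivative of (-s - 4) cos(s) is -s*sin(s) - 4*sin(s) - cos(s); evaluating from 0 to pi: ∫_{0}^{pi} (-s - 4) cos(s) ds = (1) - (-1) = 2.
Summing the pieces and multiplying by (1/pi) gives a_1 = 8/pi.

8/pi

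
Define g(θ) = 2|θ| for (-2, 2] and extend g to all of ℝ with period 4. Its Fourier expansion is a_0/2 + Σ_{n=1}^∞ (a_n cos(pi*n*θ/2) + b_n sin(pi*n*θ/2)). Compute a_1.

-16/pi**2

a_1 = 1/2 ∫_{-2}^{2} g(θ) cos(pi*θ/2) dθ.
g is even and cos(pi*θ/2) is even, so the integrand is even and a_1 = ∫_0^{2} g(θ) cos(pi*θ/2) dθ.
Integrating by parts (boundary term plus one more integral), an antiderivative of (2*θ) cos(pi*θ/2) is 4*θ*sin(pi*θ/2)/pi + 8*cos(pi*θ/2)/pi**2; evaluating from 0 to 2: ∫_{0}^{2} (2*θ) cos(pi*θ/2) dθ = (-8/pi**2) - (8/pi**2) = -16/pi**2.
Hence a_1 = -16/pi**2.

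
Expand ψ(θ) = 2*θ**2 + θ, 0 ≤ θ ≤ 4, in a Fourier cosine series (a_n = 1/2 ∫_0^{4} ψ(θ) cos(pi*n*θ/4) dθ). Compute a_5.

-144/(25*pi**2)

a_5 = 1/2 ∫_0^{4} (2*θ**2 + θ) cos(5*pi*θ/4) dθ.
Integrating by parts twice (tabular method), an antiderivative of (2*θ**2 + θ) cos(5*pi*θ/4) is 8*θ**2*sin(5*pi*θ/4)/(5*pi) + 4*θ*sin(5*pi*θ/4)/(5*pi) + 64*θ*cos(5*pi*θ/4)/(25*pi**2) - 256*sin(5*pi*θ/4)/(125*pi**3) + 16*cos(5*pi*θ/4)/(25*pi**2); evaluating from 0 to 4: ∫_{0}^{4} (2*θ**2 + θ) cos(5*pi*θ/4) dθ = (-272/(25*pi**2)) - (16/(25*pi**2)) = -288/(25*pi**2).
Hence a_5 = (1/2)·(-288/(25*pi**2)) = -144/(25*pi**2).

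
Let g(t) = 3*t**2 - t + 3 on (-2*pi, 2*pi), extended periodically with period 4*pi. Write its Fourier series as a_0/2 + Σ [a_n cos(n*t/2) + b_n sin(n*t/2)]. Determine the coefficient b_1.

-4

b_1 = (1/(2*pi)) ∫_{-2*pi}^{2*pi} g(t) sin(t/2) dt.
Integrating by parts twice (tabular method), an antiderivative of (3*t**2 - t + 3) sin(t/2) is -6*t**2*cos(t/2) + 24*t*sin(t/2) + 2*t*cos(t/2) - 4*sin(t/2) + 42*cos(t/2); evaluating from -2*pi to 2*pi: ∫_{-2*pi}^{2*pi} (3*t**2 - t + 3) sin(t/2) dt = (-42 - 4*pi + 24*pi**2) - (-42 + 4*pi + 24*pi**2) = -8*pi.
Hence b_1 = (1/(2*pi))·(-8*pi) = -4.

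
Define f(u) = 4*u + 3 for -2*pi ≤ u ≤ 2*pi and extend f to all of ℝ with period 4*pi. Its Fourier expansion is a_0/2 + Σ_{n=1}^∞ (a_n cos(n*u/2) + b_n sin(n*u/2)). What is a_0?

6

a_0 = (1/(2*pi)) ∫_{-2*pi}^{2*pi} f(u) du = (1/(2*pi)) · (12*pi) = 6.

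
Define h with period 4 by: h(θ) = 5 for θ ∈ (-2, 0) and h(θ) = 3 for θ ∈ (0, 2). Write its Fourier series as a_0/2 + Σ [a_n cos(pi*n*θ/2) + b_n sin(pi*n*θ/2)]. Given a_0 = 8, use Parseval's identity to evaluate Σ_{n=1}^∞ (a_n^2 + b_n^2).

2

Parseval: a_0^2/2 + Σ_{n≥1} (a_n^2+b_n^2) = 1/2 ∫_{-2}^{2} h(θ)^2 dθ = 34.
Subtract a_0^2/2 = 32: Σ (a_n^2+b_n^2) = 2.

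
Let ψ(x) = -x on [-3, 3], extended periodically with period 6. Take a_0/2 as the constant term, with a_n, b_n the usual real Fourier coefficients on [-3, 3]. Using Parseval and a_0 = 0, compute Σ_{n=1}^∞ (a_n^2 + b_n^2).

6

Parseval: a_0^2/2 + Σ_{n≥1} (a_n^2+b_n^2) = 1/3 ∫_{-3}^{3} ψ(x)^2 dx = 6.
Subtract a_0^2/2 = 0: Σ (a_n^2+b_n^2) = 6.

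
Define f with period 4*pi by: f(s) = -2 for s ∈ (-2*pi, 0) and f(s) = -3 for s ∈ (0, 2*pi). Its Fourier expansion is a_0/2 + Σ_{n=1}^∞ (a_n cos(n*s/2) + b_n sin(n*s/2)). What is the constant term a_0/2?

a_0 = (1/(2*pi)) ∫_{-2*pi}^{2*pi} f(s) ds = (1/(2*pi)) · (-10*pi) = -5.
So the constant term a_0/2 = -5/2.

-5/2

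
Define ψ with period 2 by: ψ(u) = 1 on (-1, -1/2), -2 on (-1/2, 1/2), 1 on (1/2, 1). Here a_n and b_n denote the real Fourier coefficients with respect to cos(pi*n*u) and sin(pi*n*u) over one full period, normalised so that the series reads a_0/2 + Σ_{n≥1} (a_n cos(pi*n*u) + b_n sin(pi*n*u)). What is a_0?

a_0 = ∫_{-1}^{1} ψ(u) du = -1.

-1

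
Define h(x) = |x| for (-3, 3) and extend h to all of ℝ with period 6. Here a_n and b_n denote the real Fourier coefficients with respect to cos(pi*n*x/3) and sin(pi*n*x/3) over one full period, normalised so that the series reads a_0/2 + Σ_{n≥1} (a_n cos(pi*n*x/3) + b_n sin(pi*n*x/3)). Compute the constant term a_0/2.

3/2

a_0 = 1/3 ∫_{-3}^{3} h(x) dx = 1/3 · (9) = 3.
So the constant term a_0/2 = 3/2.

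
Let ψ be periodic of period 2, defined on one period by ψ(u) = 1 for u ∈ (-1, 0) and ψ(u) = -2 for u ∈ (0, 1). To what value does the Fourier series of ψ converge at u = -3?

u = -3 differs from u = -1 by -1 full period(s), and the series is 2-periodic.
At u = -1 the one-sided limits are ψ(-1^-) = -2 and ψ(-1^+) = 1.
By Dirichlet's theorem the series converges to their average, [(-2) + (1)]/2 = -1/2.

-1/2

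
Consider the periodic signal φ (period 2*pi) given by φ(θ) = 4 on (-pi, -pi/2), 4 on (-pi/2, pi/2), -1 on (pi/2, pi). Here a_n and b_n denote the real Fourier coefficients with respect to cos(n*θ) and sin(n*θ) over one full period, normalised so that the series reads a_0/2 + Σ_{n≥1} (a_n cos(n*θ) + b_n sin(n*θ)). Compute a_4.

a_4 = 1/pi ∫_{-pi}^{pi} φ(θ) cos(4*θ) dθ.
Split the integral at the breakpoints.
Directly, an antiderivative of (4) cos(4*θ) is sin(4*θ); evaluating from -pi to -pi/2: ∫_{-pi}^{-pi/2} (4) cos(4*θ) dθ = (0) - (0) = 0.
Directly, an antiderivative of (4) cos(4*θ) is sin(4*θ); evaluating from -pi/2 to pi/2: ∫_{-pi/2}^{pi/2} (4) cos(4*θ) dθ = (0) - (0) = 0.
Directly, an antiderivative of (-1) cos(4*θ) is -sin(4*θ)/4; evaluating from pi/2 to pi: ∫_{pi/2}^{pi} (-1) cos(4*θ) dθ = (0) - (0) = 0.
Summing the pieces and multiplying by (1/pi) gives a_4 = 0.

0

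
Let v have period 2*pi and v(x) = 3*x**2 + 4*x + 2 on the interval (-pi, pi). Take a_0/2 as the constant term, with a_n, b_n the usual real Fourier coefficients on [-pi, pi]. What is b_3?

b_3 = 1/pi ∫_{-pi}^{pi} v(x) sin(3*x) dx.
Integrating by parts twice (tabular method), an antiderivative of (3*x**2 + 4*x + 2) sin(3*x) is -x**2*cos(3*x) + 2*x*sin(3*x)/3 - 4*x*cos(3*x)/3 + 4*sin(3*x)/9 - 4*cos(3*x)/9; evaluating from -pi to pi: ∫_{-pi}^{pi} (3*x**2 + 4*x + 2) sin(3*x) dx = (4/9 + 4*pi/3 + pi**2) - (-4*pi/3 + 4/9 + pi**2) = 8*pi/3.
Hence b_3 = (1/pi)·(8*pi/3) = 8/3.

8/3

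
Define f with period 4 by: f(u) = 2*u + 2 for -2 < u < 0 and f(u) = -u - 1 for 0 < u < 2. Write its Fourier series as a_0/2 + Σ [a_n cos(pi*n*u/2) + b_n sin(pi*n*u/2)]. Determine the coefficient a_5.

a_5 = 1/2 ∫_{-2}^{2} f(u) cos(5*pi*u/2) du.
Split the integral at the breakpoints.
Integrating by parts (boundary term plus one more integral), an antiderivative of (2*u + 2) cos(5*pi*u/2) is 4*u*sin(5*pi*u/2)/(5*pi) + 4*sin(5*pi*u/2)/(5*pi) + 8*cos(5*pi*u/2)/(25*pi**2); evaluating from -2 to 0: ∫_{-2}^{0} (2*u + 2) cos(5*pi*u/2) du = (8/(25*pi**2)) - (-8/(25*pi**2)) = 16/(25*pi**2).
Integrating by parts (boundary term plus one more integral), an antiderivative of (-u - 1) cos(5*pi*u/2) is -2*u*sin(5*pi*u/2)/(5*pi) - 2*sin(5*pi*u/2)/(5*pi) - 4*cos(5*pi*u/2)/(25*pi**2); evaluating from 0 to 2: ∫_{0}^{2} (-u - 1) cos(5*pi*u/2) du = (4/(25*pi**2)) - (-4/(25*pi**2)) = 8/(25*pi**2).
Summing the pieces and multiplying by (1/2) gives a_5 = 12/(25*pi**2).

12/(25*pi**2)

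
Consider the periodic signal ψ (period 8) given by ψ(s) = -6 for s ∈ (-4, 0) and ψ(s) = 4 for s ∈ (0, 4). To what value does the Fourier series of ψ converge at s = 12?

-1

s = 12 differs from s = 4 by 1 full period(s), and the series is 8-periodic.
At s = 4 the one-sided limits are ψ(4^-) = 4 and ψ(4^+) = -6.
By Dirichlet's theorem the series converges to their average, [(4) + (-6)]/2 = -1.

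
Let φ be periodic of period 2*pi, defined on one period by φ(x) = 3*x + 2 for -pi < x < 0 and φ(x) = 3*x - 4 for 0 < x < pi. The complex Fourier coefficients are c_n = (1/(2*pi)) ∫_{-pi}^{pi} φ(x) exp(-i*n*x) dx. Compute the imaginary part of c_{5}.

Since φ is real-valued, Im(c_{5}) = -(1/(2*pi)) ∫_{-pi}^{pi} φ(x) sin(5*x) dx = -b_{5}/2.
Split the integral at the breakpoints.
Integrating by parts (boundary term plus one more integral), an antiderivative of (3*x + 2) sin(5*x) is -3*x*cos(5*x)/5 + 3*sin(5*x)/25 - 2*cos(5*x)/5; evaluating from -pi to 0: ∫_{-pi}^{0} (3*x + 2) sin(5*x) dx = (-2/5) - (2/5 - 3*pi/5) = -4/5 + 3*pi/5.
Integrating by parts (boundary term plus one more integral), an antiderivative of (3*x - 4) sin(5*x) is -3*x*cos(5*x)/5 + 3*sin(5*x)/25 + 4*cos(5*x)/5; evaluating from 0 to pi: ∫_{0}^{pi} (3*x - 4) sin(5*x) dx = (-4/5 + 3*pi/5) - (4/5) = -8/5 + 3*pi/5.
So ∫_{-pi}^{pi} φ(x) sin(5*x) dx = -12/5 + 6*pi/5.
Hence Im(c_{5}) = (-1/(2*pi))·(-12/5 + 6*pi/5) = 3*(2 - pi)/(5*pi).

3*(2 - pi)/(5*pi)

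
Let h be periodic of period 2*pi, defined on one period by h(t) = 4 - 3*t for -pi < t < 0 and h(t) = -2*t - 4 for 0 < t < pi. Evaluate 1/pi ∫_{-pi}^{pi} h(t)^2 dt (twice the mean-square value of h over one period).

32 + 13*pi**2/3 + 20*pi

1/pi ∫_{-pi}^{pi} h(t)^2 dt = 1/pi · (pi*(96 + 13*pi**2 + 60*pi)/3) = 32 + 13*pi**2/3 + 20*pi.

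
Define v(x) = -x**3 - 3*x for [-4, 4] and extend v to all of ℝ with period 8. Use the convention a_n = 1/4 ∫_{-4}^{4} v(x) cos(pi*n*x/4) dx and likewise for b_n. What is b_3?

8*(32 - 57*pi**2)/(9*pi**3)

b_3 = 1/4 ∫_{-4}^{4} v(x) sin(3*pi*x/4) dx.
v is odd and sin(3*pi*x/4) is odd, so the integrand is even and b_3 = 1/2 ∫_0^{4} v(x) sin(3*pi*x/4) dx.
Integrating by parts three times (tabular method), an antiderivative of (-x**3 - 3*x) sin(3*pi*x/4) is 4*x**3*cos(3*pi*x/4)/(3*pi) - 16*x**2*sin(3*pi*x/4)/(3*pi**2) - 128*x*cos(3*pi*x/4)/(9*pi**3) + 4*x*cos(3*pi*x/4)/pi - 16*sin(3*pi*x/4)/(3*pi**2) + 512*sin(3*pi*x/4)/(27*pi**4); evaluating from 0 to 4: ∫_{0}^{4} (-x**3 - 3*x) sin(3*pi*x/4) dx = (16*(32 - 57*pi**2)/(9*pi**3)) - (0) = 16*(32 - 57*pi**2)/(9*pi**3).
Hence b_3 = (1/2)·(16*(32 - 57*pi**2)/(9*pi**3)) = 8*(32 - 57*pi**2)/(9*pi**3).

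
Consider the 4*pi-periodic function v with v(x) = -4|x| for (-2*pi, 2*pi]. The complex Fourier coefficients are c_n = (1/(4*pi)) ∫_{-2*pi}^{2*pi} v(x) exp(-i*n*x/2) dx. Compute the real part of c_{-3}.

16/(9*pi)

Since v is real-valued, Re(c_{-3}) = (1/(4*pi)) ∫_{-2*pi}^{2*pi} v(x) cos(-3*x/2) dx = a_{3}/2.
v is even and cos(-3*x/2) is even, so the integrand is even: ∫_{-2*pi}^{2*pi} v(x) cos(-3*x/2) dx = 2∫_0^{2*pi} v(x) cos(-3*x/2) dx.
Integrating by parts (boundary term plus one more integral), an antiderivative of (-4*x) cos(-3*x/2) is -8*x*sin(3*x/2)/3 - 16*cos(3*x/2)/9; evaluating from 0 to 2*pi: ∫_{0}^{2*pi} (-4*x) cos(-3*x/2) dx = (16/9) - (-16/9) = 32/9.
So ∫_{-2*pi}^{2*pi} v(x) cos(-3*x/2) dx = 64/9.
Hence Re(c_{-3}) = (1/(4*pi))·(64/9) = 16/(9*pi).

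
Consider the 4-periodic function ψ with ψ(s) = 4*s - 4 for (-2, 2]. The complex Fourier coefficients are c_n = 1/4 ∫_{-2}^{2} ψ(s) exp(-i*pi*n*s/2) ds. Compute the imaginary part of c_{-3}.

8/(3*pi)

Since ψ is real-valued, Im(c_{-3}) = -1/4 ∫_{-2}^{2} ψ(s) sin(-3*pi*s/2) ds = b_{3}/2.
Integrating by parts (boundary term plus one more integral), an antiderivative of (4*s - 4) sin(-3*pi*s/2) is 8*s*cos(3*pi*s/2)/(3*pi) - 16*sin(3*pi*s/2)/(9*pi**2) - 8*cos(3*pi*s/2)/(3*pi); evaluating from -2 to 2: ∫_{-2}^{2} (4*s - 4) sin(-3*pi*s/2) ds = (-8/(3*pi)) - (8/pi) = -32/(3*pi).
Hence Im(c_{-3}) = (-1/4)·(-32/(3*pi)) = 8/(3*pi).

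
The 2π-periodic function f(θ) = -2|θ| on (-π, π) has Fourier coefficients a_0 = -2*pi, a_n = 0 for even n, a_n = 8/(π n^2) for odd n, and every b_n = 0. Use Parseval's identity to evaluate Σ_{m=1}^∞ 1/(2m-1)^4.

Parseval: a_0^2/2 + Σ a_n^2 = (1/π) ∫_{-π}^{π} f(θ)^2 dθ = 8*pi**2/3.
Subtract a_0^2/2 = 2*pi**2: Σ a_n^2 = 2*pi**2/3.
Only odd n contribute, with a_n^2 = 64/(π^2 n^4), so Σ_{m≥1} 1/(2m-1)^4 = π^2·(2*pi**2/3)/64 = pi**4/96.

pi**4/96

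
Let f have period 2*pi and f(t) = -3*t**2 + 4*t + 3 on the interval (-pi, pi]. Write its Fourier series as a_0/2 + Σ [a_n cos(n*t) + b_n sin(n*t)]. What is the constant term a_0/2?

a_0 = 1/pi ∫_{-pi}^{pi} f(t) dt = 1/pi · (2*pi*(3 - pi**2)) = 6 - 2*pi**2.
So the constant term a_0/2 = 3 - pi**2.

3 - pi**2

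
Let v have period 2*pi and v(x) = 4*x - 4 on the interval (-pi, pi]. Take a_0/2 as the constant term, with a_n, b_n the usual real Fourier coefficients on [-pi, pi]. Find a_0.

a_0 = 1/pi ∫_{-pi}^{pi} v(x) dx = 1/pi · (-8*pi) = -8.

-8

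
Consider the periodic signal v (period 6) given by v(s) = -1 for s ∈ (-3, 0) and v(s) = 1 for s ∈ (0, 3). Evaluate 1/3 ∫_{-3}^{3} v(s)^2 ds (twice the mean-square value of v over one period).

1/3 ∫_{-3}^{3} v(s)^2 ds = 1/3 · (6) = 2.

2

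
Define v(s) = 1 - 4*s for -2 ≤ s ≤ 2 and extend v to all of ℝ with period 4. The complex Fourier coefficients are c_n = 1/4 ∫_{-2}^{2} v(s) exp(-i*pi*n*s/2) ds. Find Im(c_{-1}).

Since v is real-valued, Im(c_{-1}) = -1/4 ∫_{-2}^{2} v(s) sin(-pi*s/2) ds = b_{1}/2.
Integrating by parts (boundary term plus one more integral), an antiderivative of (1 - 4*s) sin(-pi*s/2) is -8*s*cos(pi*s/2)/pi + 16*sin(pi*s/2)/pi**2 + 2*cos(pi*s/2)/pi; evaluating from -2 to 2: ∫_{-2}^{2} (1 - 4*s) sin(-pi*s/2) ds = (14/pi) - (-18/pi) = 32/pi.
Hence Im(c_{-1}) = (-1/4)·(32/pi) = -8/pi.

-8/pi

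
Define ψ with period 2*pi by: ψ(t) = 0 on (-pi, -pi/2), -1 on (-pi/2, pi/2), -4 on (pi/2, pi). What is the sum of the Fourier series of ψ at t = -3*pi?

-2

t = -3*pi differs from t = -pi by -1 full period(s), and the series is 2*pi-periodic.
At t = -pi the one-sided limits are ψ(-pi^-) = -4 and ψ(-pi^+) = 0.
By Dirichlet's theorem the series converges to their average, [(-4) + (0)]/2 = -2.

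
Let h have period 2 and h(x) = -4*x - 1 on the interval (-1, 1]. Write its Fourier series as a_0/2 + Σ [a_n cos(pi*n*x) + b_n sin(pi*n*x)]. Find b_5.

b_5 = ∫_{-1}^{1} h(x) sin(5*pi*x) dx.
Integrating by parts (boundary term plus one more integral), an antiderivative of (-4*x - 1) sin(5*pi*x) is 4*x*cos(5*pi*x)/(5*pi) - 4*sin(5*pi*x)/(25*pi**2) + cos(5*pi*x)/(5*pi); evaluating from -1 to 1: ∫_{-1}^{1} (-4*x - 1) sin(5*pi*x) dx = (-1/pi) - (3/(5*pi)) = -8/(5*pi).
Hence b_5 = -8/(5*pi).

-8/(5*pi)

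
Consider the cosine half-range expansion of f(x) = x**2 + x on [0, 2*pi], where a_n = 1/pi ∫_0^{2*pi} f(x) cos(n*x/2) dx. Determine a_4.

a_4 = 1/pi ∫_0^{2*pi} (x**2 + x) cos(2*x) dx.
Integrating by parts twice (tabular method), an antiderivative of (x**2 + x) cos(2*x) is x**2*sin(2*x)/2 + x*sin(2*x)/2 + x*cos(2*x)/2 - sin(2*x)/4 + cos(2*x)/4; evaluating from 0 to 2*pi: ∫_{0}^{2*pi} (x**2 + x) cos(2*x) dx = (1/4 + pi) - (1/4) = pi.
Hence a_4 = (1/pi)·(pi) = 1.

1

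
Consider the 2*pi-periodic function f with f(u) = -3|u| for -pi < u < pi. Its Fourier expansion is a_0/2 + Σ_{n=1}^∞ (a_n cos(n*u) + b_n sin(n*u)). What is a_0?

-3*pi

a_0 = 1/pi ∫_{-pi}^{pi} f(u) du = 1/pi · (-3*pi**2) = -3*pi.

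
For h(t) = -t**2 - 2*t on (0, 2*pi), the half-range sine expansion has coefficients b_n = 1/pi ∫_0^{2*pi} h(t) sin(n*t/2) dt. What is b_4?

2 + 2*pi

b_4 = 1/pi ∫_0^{2*pi} (-t**2 - 2*t) sin(2*t) dt.
Integrating by parts twice (tabular method), an antiderivative of (-t**2 - 2*t) sin(2*t) is t**2*cos(2*t)/2 - t*sin(2*t)/2 + t*cos(2*t) - sin(2*t)/2 - cos(2*t)/4; evaluating from 0 to 2*pi: ∫_{0}^{2*pi} (-t**2 - 2*t) sin(2*t) dt = (-1/4 + 2*pi + 2*pi**2) - (-1/4) = 2*pi*(1 + pi).
Hence b_4 = (1/pi)·(2*pi*(1 + pi)) = 2 + 2*pi.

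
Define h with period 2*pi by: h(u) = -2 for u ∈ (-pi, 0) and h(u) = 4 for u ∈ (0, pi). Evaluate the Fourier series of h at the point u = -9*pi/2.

u = -9*pi/2 differs from u = -pi/2 by -2 full period(s), and the series is 2*pi-periodic.
h is continuous at u = -pi/2 with value -2, so the series converges to -2 there.

-2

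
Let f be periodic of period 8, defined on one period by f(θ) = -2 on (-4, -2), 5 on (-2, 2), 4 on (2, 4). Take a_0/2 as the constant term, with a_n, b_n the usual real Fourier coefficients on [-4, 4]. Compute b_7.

b_7 = 1/4 ∫_{-4}^{4} f(θ) sin(7*pi*θ/4) dθ.
Split the integral at the breakpoints.
Directly, an antiderivative of (-2) sin(7*pi*θ/4) is 8*cos(7*pi*θ/4)/(7*pi); evaluating from -4 to -2: ∫_{-4}^{-2} (-2) sin(7*pi*θ/4) dθ = (0) - (-8/(7*pi)) = 8/(7*pi).
Directly, an antiderivative of (5) sin(7*pi*θ/4) is -20*cos(7*pi*θ/4)/(7*pi); evaluating from -2 to 2: ∫_{-2}^{2} (5) sin(7*pi*θ/4) dθ = (0) - (0) = 0.
Directly, an antiderivative of (4) sin(7*pi*θ/4) is -16*cos(7*pi*θ/4)/(7*pi); evaluating from 2 to 4: ∫_{2}^{4} (4) sin(7*pi*θ/4) dθ = (16/(7*pi)) - (0) = 16/(7*pi).
Summing the pieces and multiplying by (1/4) gives b_7 = 6/(7*pi).

6/(7*pi)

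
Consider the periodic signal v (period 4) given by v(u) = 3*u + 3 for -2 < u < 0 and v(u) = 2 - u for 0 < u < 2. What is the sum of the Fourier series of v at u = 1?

1

v is continuous at u = 1 with value 1, so the series converges to 1 there.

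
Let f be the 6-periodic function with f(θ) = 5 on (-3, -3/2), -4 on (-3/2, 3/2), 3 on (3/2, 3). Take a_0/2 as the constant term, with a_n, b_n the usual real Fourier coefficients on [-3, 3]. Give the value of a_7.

a_7 = 1/3 ∫_{-3}^{3} f(θ) cos(7*pi*θ/3) dθ.
Split the integral at the breakpoints.
Directly, an antiderivative of (5) cos(7*pi*θ/3) is 15*sin(7*pi*θ/3)/(7*pi); evaluating from -3 to -3/2: ∫_{-3}^{-3/2} (5) cos(7*pi*θ/3) dθ = (15/(7*pi)) - (0) = 15/(7*pi).
Directly, an antiderivative of (-4) cos(7*pi*θ/3) is -12*sin(7*pi*θ/3)/(7*pi); evaluating from -3/2 to 3/2: ∫_{-3/2}^{3/2} (-4) cos(7*pi*θ/3) dθ = (12/(7*pi)) - (-12/(7*pi)) = 24/(7*pi).
Directly, an antiderivative of (3) cos(7*pi*θ/3) is 9*sin(7*pi*θ/3)/(7*pi); evaluating from 3/2 to 3: ∫_{3/2}^{3} (3) cos(7*pi*θ/3) dθ = (0) - (-9/(7*pi)) = 9/(7*pi).
Summing the pieces and multiplying by (1/3) gives a_7 = 16/(7*pi).

16/(7*pi)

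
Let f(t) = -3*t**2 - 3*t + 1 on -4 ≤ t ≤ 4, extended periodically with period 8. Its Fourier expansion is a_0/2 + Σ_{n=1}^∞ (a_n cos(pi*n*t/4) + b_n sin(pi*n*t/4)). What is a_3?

64/(3*pi**2)

a_3 = 1/4 ∫_{-4}^{4} f(t) cos(3*pi*t/4) dt.
Integrating by parts twice (tabular method), an antiderivative of (-3*t**2 - 3*t + 1) cos(3*pi*t/4) is -4*t**2*sin(3*pi*t/4)/pi - 4*t*sin(3*pi*t/4)/pi - 32*t*cos(3*pi*t/4)/(3*pi**2) + 4*sin(3*pi*t/4)/(3*pi) + 128*sin(3*pi*t/4)/(9*pi**3) - 16*cos(3*pi*t/4)/(3*pi**2); evaluating from -4 to 4: ∫_{-4}^{4} (-3*t**2 - 3*t + 1) cos(3*pi*t/4) dt = (48/pi**2) - (-112/(3*pi**2)) = 256/(3*pi**2).
Hence a_3 = (1/4)·(256/(3*pi**2)) = 64/(3*pi**2).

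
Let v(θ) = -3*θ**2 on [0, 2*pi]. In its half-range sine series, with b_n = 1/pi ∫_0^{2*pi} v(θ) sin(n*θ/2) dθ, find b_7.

b_7 = 1/pi ∫_0^{2*pi} (-3*θ**2) sin(7*θ/2) dθ.
Integrating by parts twice (tabular method), an antiderivative of (-3*θ**2) sin(7*θ/2) is 6*θ**2*cos(7*θ/2)/7 - 24*θ*sin(7*θ/2)/49 - 48*cos(7*θ/2)/343; evaluating from 0 to 2*pi: ∫_{0}^{2*pi} (-3*θ**2) sin(7*θ/2) dθ = (48/343 - 24*pi**2/7) - (-48/343) = 96/343 - 24*pi**2/7.
Hence b_7 = (1/pi)·(96/343 - 24*pi**2/7) = 24*(4 - 49*pi**2)/(343*pi).

24*(4 - 49*pi**2)/(343*pi)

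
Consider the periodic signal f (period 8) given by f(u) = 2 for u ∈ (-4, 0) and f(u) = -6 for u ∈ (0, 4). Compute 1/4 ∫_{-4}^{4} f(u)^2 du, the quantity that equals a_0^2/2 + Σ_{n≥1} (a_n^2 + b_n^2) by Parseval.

1/4 ∫_{-4}^{4} f(u)^2 du = 1/4 · (160) = 40.

40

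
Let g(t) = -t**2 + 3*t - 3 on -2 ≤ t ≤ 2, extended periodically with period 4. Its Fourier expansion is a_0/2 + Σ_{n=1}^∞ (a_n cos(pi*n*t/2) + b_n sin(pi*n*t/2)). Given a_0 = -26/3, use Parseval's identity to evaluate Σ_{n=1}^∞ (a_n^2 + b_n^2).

Parseval: a_0^2/2 + Σ_{n≥1} (a_n^2+b_n^2) = 1/2 ∫_{-2}^{2} g(t)^2 dt = 322/5.
Subtract a_0^2/2 = 338/9: Σ (a_n^2+b_n^2) = 1208/45.

1208/45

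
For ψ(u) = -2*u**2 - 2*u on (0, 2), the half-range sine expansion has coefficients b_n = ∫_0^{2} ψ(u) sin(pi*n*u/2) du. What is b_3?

-8/pi + 64/(27*pi**3)

b_3 = ∫_0^{2} (-2*u**2 - 2*u) sin(3*pi*u/2) du.
Integrating by parts twice (tabular method), an antiderivative of (-2*u**2 - 2*u) sin(3*pi*u/2) is 4*u**2*cos(3*pi*u/2)/(3*pi) - 16*u*sin(3*pi*u/2)/(9*pi**2) + 4*u*cos(3*pi*u/2)/(3*pi) - 8*sin(3*pi*u/2)/(9*pi**2) - 32*cos(3*pi*u/2)/(27*pi**3); evaluating from 0 to 2: ∫_{0}^{2} (-2*u**2 - 2*u) sin(3*pi*u/2) du = (-8/pi + 32/(27*pi**3)) - (-32/(27*pi**3)) = -8/pi + 64/(27*pi**3).
Hence b_3 = -8/pi + 64/(27*pi**3).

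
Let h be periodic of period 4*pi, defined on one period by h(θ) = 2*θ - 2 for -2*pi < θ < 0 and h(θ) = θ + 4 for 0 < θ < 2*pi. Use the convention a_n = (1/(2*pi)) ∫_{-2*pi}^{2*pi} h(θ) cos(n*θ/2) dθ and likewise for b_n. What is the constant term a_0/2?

1 - pi/2

a_0 = (1/(2*pi)) ∫_{-2*pi}^{2*pi} h(θ) dθ = (1/(2*pi)) · (2*pi*(2 - pi)) = 2 - pi.
So the constant term a_0/2 = 1 - pi/2.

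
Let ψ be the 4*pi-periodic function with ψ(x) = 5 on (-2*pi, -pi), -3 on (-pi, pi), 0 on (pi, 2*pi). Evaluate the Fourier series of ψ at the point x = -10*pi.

5/2

x = -10*pi differs from x = -2*pi by -2 full period(s), and the series is 4*pi-periodic.
At x = -2*pi the one-sided limits are ψ(-2*pi^-) = 0 and ψ(-2*pi^+) = 5.
By Dirichlet's theorem the series converges to their average, [(0) + (5)]/2 = 5/2.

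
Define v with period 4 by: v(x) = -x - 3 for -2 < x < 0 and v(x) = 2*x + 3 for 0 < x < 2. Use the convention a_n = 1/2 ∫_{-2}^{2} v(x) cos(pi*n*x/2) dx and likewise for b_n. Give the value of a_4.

a_4 = 1/2 ∫_{-2}^{2} v(x) cos(2*pi*x) dx.
Split the integral at the breakpoints.
Integrating by parts (boundary term plus one more integral), an antiderivative of (-x - 3) cos(2*pi*x) is -x*sin(2*pi*x)/(2*pi) - 3*sin(2*pi*x)/(2*pi) - cos(2*pi*x)/(4*pi**2); evaluating from -2 to 0: ∫_{-2}^{0} (-x - 3) cos(2*pi*x) dx = (-1/(4*pi**2)) - (-1/(4*pi**2)) = 0.
Integrating by parts (boundary term plus one more integral), an antiderivative of (2*x + 3) cos(2*pi*x) is x*sin(2*pi*x)/pi + 3*sin(2*pi*x)/(2*pi) + cos(2*pi*x)/(2*pi**2); evaluating from 0 to 2: ∫_{0}^{2} (2*x + 3) cos(2*pi*x) dx = (1/(2*pi**2)) - (1/(2*pi**2)) = 0.
Summing the pieces and multiplying by (1/2) gives a_4 = 0.

0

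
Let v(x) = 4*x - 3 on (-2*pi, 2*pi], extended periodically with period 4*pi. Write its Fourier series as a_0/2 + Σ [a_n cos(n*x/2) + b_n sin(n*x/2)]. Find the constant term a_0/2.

-3

a_0 = (1/(2*pi)) ∫_{-2*pi}^{2*pi} v(x) dx = (1/(2*pi)) · (-12*pi) = -6.
So the constant term a_0/2 = -3.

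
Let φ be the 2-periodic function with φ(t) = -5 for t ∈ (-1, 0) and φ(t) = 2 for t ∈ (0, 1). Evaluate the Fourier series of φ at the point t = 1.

At t = 1 the one-sided limits are φ(1^-) = 2 and φ(1^+) = -5.
By Dirichlet's theorem the series converges to their average, [(2) + (-5)]/2 = -3/2.

-3/2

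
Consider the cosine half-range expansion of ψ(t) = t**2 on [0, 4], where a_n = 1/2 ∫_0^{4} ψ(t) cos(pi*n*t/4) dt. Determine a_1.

-64/pi**2

a_1 = 1/2 ∫_0^{4} (t**2) cos(pi*t/4) dt.
Integrating by parts twice (tabular method), an antiderivative of (t**2) cos(pi*t/4) is 4*t**2*sin(pi*t/4)/pi + 32*t*cos(pi*t/4)/pi**2 - 128*sin(pi*t/4)/pi**3; evaluating from 0 to 4: ∫_{0}^{4} (t**2) cos(pi*t/4) dt = (-128/pi**2) - (0) = -128/pi**2.
Hence a_1 = (1/2)·(-128/pi**2) = -64/pi**2.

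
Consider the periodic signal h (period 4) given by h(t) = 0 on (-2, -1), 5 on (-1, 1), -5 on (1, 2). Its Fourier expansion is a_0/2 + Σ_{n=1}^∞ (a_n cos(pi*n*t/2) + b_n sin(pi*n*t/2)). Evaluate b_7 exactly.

b_7 = 1/2 ∫_{-2}^{2} h(t) sin(7*pi*t/2) dt.
Split the integral at the breakpoints.
∫_{-2}^{-1} (0) sin(7*pi*t/2) dt = 0.
Directly, an antiderivative of (5) sin(7*pi*t/2) is -10*cos(7*pi*t/2)/(7*pi); evaluating from -1 to 1: ∫_{-1}^{1} (5) sin(7*pi*t/2) dt = (0) - (0) = 0.
Directly, an antiderivative of (-5) sin(7*pi*t/2) is 10*cos(7*pi*t/2)/(7*pi); evaluating from 1 to 2: ∫_{1}^{2} (-5) sin(7*pi*t/2) dt = (-10/(7*pi)) - (0) = -10/(7*pi).
Summing the pieces and multiplying by (1/2) gives b_7 = -5/(7*pi).

-5/(7*pi)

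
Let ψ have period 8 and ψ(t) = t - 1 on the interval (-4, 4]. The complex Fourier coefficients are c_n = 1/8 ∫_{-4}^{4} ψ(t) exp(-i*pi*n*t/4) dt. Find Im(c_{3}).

-4/(3*pi)

Since ψ is real-valued, Im(c_{3}) = -1/8 ∫_{-4}^{4} ψ(t) sin(3*pi*t/4) dt = -b_{3}/2.
Integrating by parts (boundary term plus one more integral), an antiderivative of (t - 1) sin(3*pi*t/4) is -4*t*cos(3*pi*t/4)/(3*pi) + 16*sin(3*pi*t/4)/(9*pi**2) + 4*cos(3*pi*t/4)/(3*pi); evaluating from -4 to 4: ∫_{-4}^{4} (t - 1) sin(3*pi*t/4) dt = (4/pi) - (-20/(3*pi)) = 32/(3*pi).
Hence Im(c_{3}) = (-1/8)·(32/(3*pi)) = -4/(3*pi).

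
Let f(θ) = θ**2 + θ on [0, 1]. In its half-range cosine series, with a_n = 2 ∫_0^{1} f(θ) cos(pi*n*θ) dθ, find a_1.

a_1 = 2 ∫_0^{1} (θ**2 + θ) cos(pi*θ) dθ.
Integrating by parts twice (tabular method), an antiderivative of (θ**2 + θ) cos(pi*θ) is θ**2*sin(pi*θ)/pi + θ*sin(pi*θ)/pi + 2*θ*cos(pi*θ)/pi**2 - 2*sin(pi*θ)/pi**3 + cos(pi*θ)/pi**2; evaluating from 0 to 1: ∫_{0}^{1} (θ**2 + θ) cos(pi*θ) dθ = (-3/pi**2) - (pi**(-2)) = -4/pi**2.
Hence a_1 = 2·(-4/pi**2) = -8/pi**2.

-8/pi**2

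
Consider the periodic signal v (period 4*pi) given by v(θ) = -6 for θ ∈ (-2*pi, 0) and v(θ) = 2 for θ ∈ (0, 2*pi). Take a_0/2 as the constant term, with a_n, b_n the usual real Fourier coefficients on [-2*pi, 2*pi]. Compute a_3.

a_3 = (1/(2*pi)) ∫_{-2*pi}^{2*pi} v(θ) cos(3*θ/2) dθ.
Split the integral at the breakpoints.
Directly, an antiderivative of (-6) cos(3*θ/2) is -4*sin(3*θ/2); evaluating from -2*pi to 0: ∫_{-2*pi}^{0} (-6) cos(3*θ/2) dθ = (0) - (0) = 0.
Directly, an antiderivative of (2) cos(3*θ/2) is 4*sin(3*θ/2)/3; evaluating from 0 to 2*pi: ∫_{0}^{2*pi} (2) cos(3*θ/2) dθ = (0) - (0) = 0.
Summing the pieces and multiplying by (1/(2*pi)) gives a_3 = 0.

0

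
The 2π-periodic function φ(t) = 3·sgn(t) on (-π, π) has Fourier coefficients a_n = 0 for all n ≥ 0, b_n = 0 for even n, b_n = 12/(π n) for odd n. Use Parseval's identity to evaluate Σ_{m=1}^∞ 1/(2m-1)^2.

pi**2/8

Parseval: Σ b_n^2 = (1/π) ∫_{-π}^{π} φ(t)^2 dt = 18.
Only odd n contribute, with b_n^2 = 144/(π^2 n^2), so Σ_{m≥1} 1/(2m-1)^2 = π^2·(18)/144 = pi**2/8.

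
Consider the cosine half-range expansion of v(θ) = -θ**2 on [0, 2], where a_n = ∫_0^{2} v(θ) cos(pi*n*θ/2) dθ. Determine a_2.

a_2 = ∫_0^{2} (-θ**2) cos(pi*θ) dθ.
Integrating by parts twice (tabular method), an antiderivative of (-θ**2) cos(pi*θ) is -θ**2*sin(pi*θ)/pi - 2*θ*cos(pi*θ)/pi**2 + 2*sin(pi*θ)/pi**3; evaluating from 0 to 2: ∫_{0}^{2} (-θ**2) cos(pi*θ) dθ = (-4/pi**2) - (0) = -4/pi**2.
Hence a_2 = -4/pi**2.

-4/pi**2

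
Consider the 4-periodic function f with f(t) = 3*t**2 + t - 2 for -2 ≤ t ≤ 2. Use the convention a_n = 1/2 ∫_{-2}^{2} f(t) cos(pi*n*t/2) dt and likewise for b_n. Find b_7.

4/(7*pi)

b_7 = 1/2 ∫_{-2}^{2} f(t) sin(7*pi*t/2) dt.
Integrating by parts twice (tabular method), an antiderivative of (3*t**2 + t - 2) sin(7*pi*t/2) is -6*t**2*cos(7*pi*t/2)/(7*pi) + 24*t*sin(7*pi*t/2)/(49*pi**2) - 2*t*cos(7*pi*t/2)/(7*pi) + 4*sin(7*pi*t/2)/(49*pi**2) + 48*cos(7*pi*t/2)/(343*pi**3) + 4*cos(7*pi*t/2)/(7*pi); evaluating from -2 to 2: ∫_{-2}^{2} (3*t**2 + t - 2) sin(7*pi*t/2) dt = (24*(-2 + 49*pi**2)/(343*pi**3)) - (16*(-3 + 49*pi**2)/(343*pi**3)) = 8/(7*pi).
Hence b_7 = (1/2)·(8/(7*pi)) = 4/(7*pi).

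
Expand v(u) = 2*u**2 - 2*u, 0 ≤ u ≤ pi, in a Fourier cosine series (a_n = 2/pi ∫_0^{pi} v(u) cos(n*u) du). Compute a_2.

2

a_2 = 2/pi ∫_0^{pi} (2*u**2 - 2*u) cos(2*u) du.
Integrating by parts twice (tabular method), an antiderivative of (2*u**2 - 2*u) cos(2*u) is u**2*sin(2*u) - u*sin(2*u) + u*cos(2*u) - sin(2*u)/2 - cos(2*u)/2; evaluating from 0 to pi: ∫_{0}^{pi} (2*u**2 - 2*u) cos(2*u) du = (-1/2 + pi) - (-1/2) = pi.
Hence a_2 = (2/pi)·(pi) = 2.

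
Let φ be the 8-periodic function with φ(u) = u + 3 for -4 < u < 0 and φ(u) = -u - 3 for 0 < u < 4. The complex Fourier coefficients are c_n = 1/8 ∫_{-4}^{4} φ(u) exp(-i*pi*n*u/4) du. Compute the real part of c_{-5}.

Since φ is real-valued, Re(c_{-5}) = 1/8 ∫_{-4}^{4} φ(u) cos(-5*pi*u/4) du = a_{5}/2.
Split the integral at the breakpoints.
Integrating by parts (boundary term plus one more integral), an antiderivative of (u + 3) cos(-5*pi*u/4) is 4*u*sin(5*pi*u/4)/(5*pi) + 12*sin(5*pi*u/4)/(5*pi) + 16*cos(5*pi*u/4)/(25*pi**2); evaluating from -4 to 0: ∫_{-4}^{0} (u + 3) cos(-5*pi*u/4) du = (16/(25*pi**2)) - (-16/(25*pi**2)) = 32/(25*pi**2).
Integrating by parts (boundary term plus one more integral), an antiderivative of (-u - 3) cos(-5*pi*u/4) is -4*u*sin(5*pi*u/4)/(5*pi) - 12*sin(5*pi*u/4)/(5*pi) - 16*cos(5*pi*u/4)/(25*pi**2); evaluating from 0 to 4: ∫_{0}^{4} (-u - 3) cos(-5*pi*u/4) du = (16/(25*pi**2)) - (-16/(25*pi**2)) = 32/(25*pi**2).
So ∫_{-4}^{4} φ(u) cos(-5*pi*u/4) du = 64/(25*pi**2).
Hence Re(c_{-5}) = (1/8)·(64/(25*pi**2)) = 8/(25*pi**2).

8/(25*pi**2)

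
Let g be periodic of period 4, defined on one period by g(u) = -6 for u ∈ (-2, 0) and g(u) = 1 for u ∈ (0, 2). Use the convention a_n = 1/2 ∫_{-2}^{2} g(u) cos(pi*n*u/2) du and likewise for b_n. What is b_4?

0

b_4 = 1/2 ∫_{-2}^{2} g(u) sin(2*pi*u) du.
Split the integral at the breakpoints.
Directly, an antiderivative of (-6) sin(2*pi*u) is 3*cos(2*pi*u)/pi; evaluating from -2 to 0: ∫_{-2}^{0} (-6) sin(2*pi*u) du = (3/pi) - (3/pi) = 0.
Directly, an antiderivative of (1) sin(2*pi*u) is -cos(2*pi*u)/(2*pi); evaluating from 0 to 2: ∫_{0}^{2} (1) sin(2*pi*u) du = (-1/(2*pi)) - (-1/(2*pi)) = 0.
Summing the pieces and multiplying by (1/2) gives b_4 = 0.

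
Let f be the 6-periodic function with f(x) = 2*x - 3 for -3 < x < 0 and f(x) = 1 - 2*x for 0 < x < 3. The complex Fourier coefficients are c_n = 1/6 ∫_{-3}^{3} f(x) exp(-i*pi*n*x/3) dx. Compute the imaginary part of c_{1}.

-4/pi

Since f is real-valued, Im(c_{1}) = -1/6 ∫_{-3}^{3} f(x) sin(pi*x/3) dx = -b_{1}/2.
Split the integral at the breakpoints.
Integrating by parts (boundary term plus one more integral), an antiderivative of (2*x - 3) sin(pi*x/3) is -6*x*cos(pi*x/3)/pi + 18*sin(pi*x/3)/pi**2 + 9*cos(pi*x/3)/pi; evaluating from -3 to 0: ∫_{-3}^{0} (2*x - 3) sin(pi*x/3) dx = (9/pi) - (-27/pi) = 36/pi.
Integrating by parts (boundary term plus one more integral), an antiderivative of (1 - 2*x) sin(pi*x/3) is 6*x*cos(pi*x/3)/pi - 18*sin(pi*x/3)/pi**2 - 3*cos(pi*x/3)/pi; evaluating from 0 to 3: ∫_{0}^{3} (1 - 2*x) sin(pi*x/3) dx = (-15/pi) - (-3/pi) = -12/pi.
So ∫_{-3}^{3} f(x) sin(pi*x/3) dx = 24/pi.
Hence Im(c_{1}) = (-1/6)·(24/pi) = -4/pi.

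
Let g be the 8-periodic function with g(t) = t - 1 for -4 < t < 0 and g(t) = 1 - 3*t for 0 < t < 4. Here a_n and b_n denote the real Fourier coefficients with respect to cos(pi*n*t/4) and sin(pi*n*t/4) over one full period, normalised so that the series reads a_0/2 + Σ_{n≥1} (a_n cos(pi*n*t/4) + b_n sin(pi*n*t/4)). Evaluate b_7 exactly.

-4/(7*pi)

b_7 = 1/4 ∫_{-4}^{4} g(t) sin(7*pi*t/4) dt.
Split the integral at the breakpoints.
Integrating by parts (boundary term plus one more integral), an antiderivative of (t - 1) sin(7*pi*t/4) is -4*t*cos(7*pi*t/4)/(7*pi) + 16*sin(7*pi*t/4)/(49*pi**2) + 4*cos(7*pi*t/4)/(7*pi); evaluating from -4 to 0: ∫_{-4}^{0} (t - 1) sin(7*pi*t/4) dt = (4/(7*pi)) - (-20/(7*pi)) = 24/(7*pi).
Integrating by parts (boundary term plus one more integral), an antiderivative of (1 - 3*t) sin(7*pi*t/4) is 12*t*cos(7*pi*t/4)/(7*pi) - 48*sin(7*pi*t/4)/(49*pi**2) - 4*cos(7*pi*t/4)/(7*pi); evaluating from 0 to 4: ∫_{0}^{4} (1 - 3*t) sin(7*pi*t/4) dt = (-44/(7*pi)) - (-4/(7*pi)) = -40/(7*pi).
Summing the pieces and multiplying by (1/4) gives b_7 = -4/(7*pi).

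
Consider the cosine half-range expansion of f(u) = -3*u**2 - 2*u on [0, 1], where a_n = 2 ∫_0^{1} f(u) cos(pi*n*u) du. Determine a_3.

a_3 = 2 ∫_0^{1} (-3*u**2 - 2*u) cos(3*pi*u) du.
Integrating by parts twice (tabular method), an antiderivative of (-3*u**2 - 2*u) cos(3*pi*u) is -u**2*sin(3*pi*u)/pi - 2*u*sin(3*pi*u)/(3*pi) - 2*u*cos(3*pi*u)/(3*pi**2) + 2*sin(3*pi*u)/(9*pi**3) - 2*cos(3*pi*u)/(9*pi**2); evaluating from 0 to 1: ∫_{0}^{1} (-3*u**2 - 2*u) cos(3*pi*u) du = (8/(9*pi**2)) - (-2/(9*pi**2)) = 10/(9*pi**2).
Hence a_3 = 2·(10/(9*pi**2)) = 20/(9*pi**2).

20/(9*pi**2)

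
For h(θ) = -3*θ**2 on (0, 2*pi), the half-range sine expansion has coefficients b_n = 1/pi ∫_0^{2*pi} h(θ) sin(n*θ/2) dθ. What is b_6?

4*pi

b_6 = 1/pi ∫_0^{2*pi} (-3*θ**2) sin(3*θ) dθ.
Integrating by parts twice (tabular method), an antiderivative of (-3*θ**2) sin(3*θ) is θ**2*cos(3*θ) - 2*θ*sin(3*θ)/3 - 2*cos(3*θ)/9; evaluating from 0 to 2*pi: ∫_{0}^{2*pi} (-3*θ**2) sin(3*θ) dθ = (-2/9 + 4*pi**2) - (-2/9) = 4*pi**2.
Hence b_6 = (1/pi)·(4*pi**2) = 4*pi.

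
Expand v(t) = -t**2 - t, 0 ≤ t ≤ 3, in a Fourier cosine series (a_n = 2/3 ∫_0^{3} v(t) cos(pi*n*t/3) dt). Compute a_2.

-9/pi**2

a_2 = 2/3 ∫_0^{3} (-t**2 - t) cos(2*pi*t/3) dt.
Integrating by parts twice (tabular method), an antiderivative of (-t**2 - t) cos(2*pi*t/3) is -3*t**2*sin(2*pi*t/3)/(2*pi) - 3*t*sin(2*pi*t/3)/(2*pi) - 9*t*cos(2*pi*t/3)/(2*pi**2) + 27*sin(2*pi*t/3)/(4*pi**3) - 9*cos(2*pi*t/3)/(4*pi**2); evaluating from 0 to 3: ∫_{0}^{3} (-t**2 - t) cos(2*pi*t/3) dt = (-63/(4*pi**2)) - (-9/(4*pi**2)) = -27/(2*pi**2).
Hence a_2 = (2/3)·(-27/(2*pi**2)) = -9/pi**2.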